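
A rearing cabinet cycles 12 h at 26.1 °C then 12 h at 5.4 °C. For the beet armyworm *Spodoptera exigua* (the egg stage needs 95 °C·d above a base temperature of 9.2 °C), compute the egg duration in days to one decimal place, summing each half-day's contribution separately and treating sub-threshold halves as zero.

11.2 days

Day half: max(0, 26.1 − 9.2) × 0.5 = 16.9 × 0.5 = 8.45 DD.
Night half: max(0, 5.4 − 9.2) × 0.5 = 0.0 × 0.5 = 0.00 DD.
Per 24 h: 8.45 DD/day.
Duration = 95 / 8.45 = 11.243 ≈ 11.2 days.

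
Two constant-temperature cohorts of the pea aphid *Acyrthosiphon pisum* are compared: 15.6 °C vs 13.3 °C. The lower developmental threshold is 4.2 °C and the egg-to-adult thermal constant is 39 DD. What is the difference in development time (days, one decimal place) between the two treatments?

0.9 days

At 15.6 °C: 39 / (15.6 − 4.2) = 39 / 11.4 = 3.421 d.
At 13.3 °C: 39 / (13.3 − 4.2) = 39 / 9.1 = 4.286 d.
Difference = |3.421 − 4.286| = 0.865 ≈ 0.9 days.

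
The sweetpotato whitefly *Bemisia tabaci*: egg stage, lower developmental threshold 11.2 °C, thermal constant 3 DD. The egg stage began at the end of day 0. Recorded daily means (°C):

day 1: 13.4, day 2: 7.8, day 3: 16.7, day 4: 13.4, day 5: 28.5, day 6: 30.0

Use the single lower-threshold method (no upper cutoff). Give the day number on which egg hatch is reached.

Daily DD above 11.2 °C: 2.2, 0.0, 5.5, 2.2, 17.3, 18.8.
Cumulative: 2.2, 2.2, 7.7, 9.9, 27.2, 46.0.
The total first reaches 3 DD on day 3.

day 3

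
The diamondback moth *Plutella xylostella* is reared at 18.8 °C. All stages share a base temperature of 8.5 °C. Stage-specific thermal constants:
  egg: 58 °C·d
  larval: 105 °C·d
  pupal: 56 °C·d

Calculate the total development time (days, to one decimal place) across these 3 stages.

21.3 days

Daily accumulation at 18.8 °C = 18.8 − 8.5 = 10.3 DD/day.
Total K = 58 + 105 + 56 = 219 DD.
Total duration = 219 / 10.3 = 21.262 ≈ 21.3 days.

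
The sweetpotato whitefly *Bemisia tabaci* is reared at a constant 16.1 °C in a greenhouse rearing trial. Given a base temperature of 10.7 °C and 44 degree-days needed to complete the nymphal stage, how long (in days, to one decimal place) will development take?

Daily accumulation = 16.1 − 10.7 = 5.4 DD/day.
Duration = 44 / 5.4 = 8.148 ≈ 8.1 days.

8.1 days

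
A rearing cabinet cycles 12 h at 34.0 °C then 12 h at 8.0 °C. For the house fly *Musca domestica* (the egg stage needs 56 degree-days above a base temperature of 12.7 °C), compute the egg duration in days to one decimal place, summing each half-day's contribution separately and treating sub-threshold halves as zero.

Day half: max(0, 34.0 − 12.7) × 0.5 = 21.3 × 0.5 = 10.65 DD.
Night half: max(0, 8.0 − 12.7) × 0.5 = 0.0 × 0.5 = 0.00 DD.
Per 24 h: 10.65 DD/day.
Duration = 56 / 10.65 = 5.258 ≈ 5.3 days.

5.3 days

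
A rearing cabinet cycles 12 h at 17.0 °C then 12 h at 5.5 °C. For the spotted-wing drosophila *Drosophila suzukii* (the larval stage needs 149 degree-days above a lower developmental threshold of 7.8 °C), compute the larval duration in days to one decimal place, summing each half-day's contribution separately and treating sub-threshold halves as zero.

Day half: max(0, 17.0 − 7.8) × 0.5 = 9.2 × 0.5 = 4.60 DD.
Night half: max(0, 5.5 − 7.8) × 0.5 = 0.0 × 0.5 = 0.00 DD.
Per 24 h: 4.60 DD/day.
Duration = 149 / 4.60 = 32.391 ≈ 32.4 days.

32.4 days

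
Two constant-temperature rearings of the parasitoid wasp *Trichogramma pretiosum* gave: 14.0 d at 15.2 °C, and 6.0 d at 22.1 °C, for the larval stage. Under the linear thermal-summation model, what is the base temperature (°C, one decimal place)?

Under the model K = D·(T − T_b), so D₁·(T₁ − T_b) = D₂·(T₂ − T_b).
14.0·(15.2 − T_b) = 6.0·(22.1 − T_b)
T_b = (14.0·15.2 − 6.0·22.1) / (14.0 − 6.0) = 80.20 / 8.0 = 10.025 °C ≈ 10.0 °C.

10.0 °C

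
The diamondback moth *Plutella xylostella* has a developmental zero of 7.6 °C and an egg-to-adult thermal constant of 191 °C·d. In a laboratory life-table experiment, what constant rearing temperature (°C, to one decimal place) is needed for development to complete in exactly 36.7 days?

Required daily accumulation = 191 / 36.7 = 5.204 DD/day.
T = T_base + 5.204 = 7.6 + 5.204 = 12.804 ≈ 12.8 °C.

12.8 °C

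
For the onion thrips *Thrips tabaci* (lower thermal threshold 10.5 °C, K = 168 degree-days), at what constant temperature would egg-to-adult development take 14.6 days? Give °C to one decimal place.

Required daily accumulation = 168 / 14.6 = 11.507 DD/day.
T = T_base + 11.507 = 10.5 + 11.507 = 22.007 ≈ 22.0 °C.

22.0 °C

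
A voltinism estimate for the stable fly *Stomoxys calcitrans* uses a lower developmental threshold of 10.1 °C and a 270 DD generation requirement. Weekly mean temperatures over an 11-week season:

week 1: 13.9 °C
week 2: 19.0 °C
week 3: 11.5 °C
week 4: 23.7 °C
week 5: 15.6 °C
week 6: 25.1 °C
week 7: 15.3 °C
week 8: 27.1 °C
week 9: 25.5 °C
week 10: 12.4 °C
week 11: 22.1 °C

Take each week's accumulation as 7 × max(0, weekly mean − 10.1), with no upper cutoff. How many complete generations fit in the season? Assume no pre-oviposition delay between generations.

Weekly DD (7 × max(0, T̄ − 10.1)): 26.6, 62.3, 9.8, 95.2, 38.5, 105.0, 36.4, 119.0, 107.8, 16.1, 84.0.
Season total = 700.7 DD.
Complete generations = ⌊700.7 / 270⌋ = 2.

2 generations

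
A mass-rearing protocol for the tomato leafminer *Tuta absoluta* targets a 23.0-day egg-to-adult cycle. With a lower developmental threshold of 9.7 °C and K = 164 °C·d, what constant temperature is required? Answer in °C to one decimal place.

16.8 °C

Required daily accumulation = 164 / 23.0 = 7.130 DD/day.
T = T_base + 7.130 = 9.7 + 7.130 = 16.830 ≈ 16.8 °C.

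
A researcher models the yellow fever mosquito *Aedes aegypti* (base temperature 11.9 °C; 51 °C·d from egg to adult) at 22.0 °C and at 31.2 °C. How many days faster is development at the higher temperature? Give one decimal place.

2.4 days

At 22.0 °C: 51 / (22.0 − 11.9) = 51 / 10.1 = 5.050 d.
At 31.2 °C: 51 / (31.2 − 11.9) = 51 / 19.3 = 2.642 d.
Difference = |5.050 − 2.642| = 2.407 ≈ 2.4 days.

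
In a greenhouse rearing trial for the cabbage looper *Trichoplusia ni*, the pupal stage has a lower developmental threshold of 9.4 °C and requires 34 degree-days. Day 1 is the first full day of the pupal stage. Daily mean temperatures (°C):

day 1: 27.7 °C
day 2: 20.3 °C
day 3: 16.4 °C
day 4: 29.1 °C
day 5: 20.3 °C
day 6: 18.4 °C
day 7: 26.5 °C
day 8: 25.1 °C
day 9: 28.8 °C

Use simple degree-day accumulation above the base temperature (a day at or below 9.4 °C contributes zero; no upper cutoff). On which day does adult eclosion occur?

Daily DD above 9.4 °C: 18.3, 10.9, 7.0, 19.7, 10.9, 9.0, 17.1, 15.7, 19.4.
Cumulative: 18.3, 29.2, 36.2, 55.9, 66.8, 75.8, 92.9, 108.6, 128.0.
The total first reaches 34 DD on day 3.

day 3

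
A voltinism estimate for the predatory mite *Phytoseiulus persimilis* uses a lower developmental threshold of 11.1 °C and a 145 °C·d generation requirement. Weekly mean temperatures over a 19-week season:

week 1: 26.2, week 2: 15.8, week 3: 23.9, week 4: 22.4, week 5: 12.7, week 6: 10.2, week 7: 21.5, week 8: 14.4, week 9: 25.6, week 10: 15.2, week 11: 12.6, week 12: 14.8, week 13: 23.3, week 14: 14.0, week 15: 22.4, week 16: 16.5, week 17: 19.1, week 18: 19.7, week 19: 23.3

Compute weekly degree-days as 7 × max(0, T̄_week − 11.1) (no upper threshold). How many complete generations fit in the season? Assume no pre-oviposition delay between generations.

6 generations

Weekly DD (7 × max(0, T̄ − 11.1)): 105.7, 32.9, 89.6, 79.1, 11.2, 0.0, 72.8, 23.1, 101.5, 28.7, 10.5, 25.9, 85.4, 20.3, 79.1, 37.8, 56.0, 60.2, 85.4.
Season total = 1005.2 DD.
Complete generations = ⌊1005.2 / 145⌋ = 6.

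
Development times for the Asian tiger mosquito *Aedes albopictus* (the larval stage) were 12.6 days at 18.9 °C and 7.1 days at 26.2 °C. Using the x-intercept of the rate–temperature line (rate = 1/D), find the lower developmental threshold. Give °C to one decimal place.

Linear rate model ⇒ the product D·(T − T_b) is constant across temperatures.
12.6·(18.9 − T_b) = 7.1·(26.2 − T_b)
T_b = (12.6·18.9 − 7.1·26.2) / (12.6 − 7.1) = 52.12 / 5.5 = 9.476 °C ≈ 9.5 °C.

9.5 °C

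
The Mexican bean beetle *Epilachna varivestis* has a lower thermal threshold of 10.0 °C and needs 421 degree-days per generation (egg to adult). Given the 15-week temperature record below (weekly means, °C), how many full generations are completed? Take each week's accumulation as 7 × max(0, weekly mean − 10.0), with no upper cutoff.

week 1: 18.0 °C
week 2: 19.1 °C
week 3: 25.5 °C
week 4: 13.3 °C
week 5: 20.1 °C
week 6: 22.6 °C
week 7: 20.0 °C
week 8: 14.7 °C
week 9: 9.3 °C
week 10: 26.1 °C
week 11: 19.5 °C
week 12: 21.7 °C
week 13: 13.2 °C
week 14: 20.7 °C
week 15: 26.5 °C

Weekly DD (7 × max(0, T̄ − 10.0)): 56.0, 63.7, 108.5, 23.1, 70.7, 88.2, 70.0, 32.9, 0.0, 112.7, 66.5, 81.9, 22.4, 74.9, 115.5.
Season total = 987.0 DD.
Complete generations = ⌊987.0 / 421⌋ = 2.

2 generations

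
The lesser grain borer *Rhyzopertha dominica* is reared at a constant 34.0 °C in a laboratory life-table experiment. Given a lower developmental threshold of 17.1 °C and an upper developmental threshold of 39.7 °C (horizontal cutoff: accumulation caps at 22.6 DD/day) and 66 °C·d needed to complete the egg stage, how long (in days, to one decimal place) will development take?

Daily accumulation = 34.0 − 17.1 = 16.9 DD/day.
Duration = 66 / 16.9 = 3.905 ≈ 3.9 days.

3.9 days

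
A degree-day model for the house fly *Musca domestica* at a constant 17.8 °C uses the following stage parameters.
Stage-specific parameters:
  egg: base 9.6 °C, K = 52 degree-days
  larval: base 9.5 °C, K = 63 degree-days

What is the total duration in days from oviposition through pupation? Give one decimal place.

13.9 days

egg: 52 / (17.8 − 9.6) = 52 / 8.2 = 6.341 d.
larval: 63 / (17.8 − 9.5) = 63 / 8.3 = 7.590 d.
Sum = 13.932 ≈ 13.9 days.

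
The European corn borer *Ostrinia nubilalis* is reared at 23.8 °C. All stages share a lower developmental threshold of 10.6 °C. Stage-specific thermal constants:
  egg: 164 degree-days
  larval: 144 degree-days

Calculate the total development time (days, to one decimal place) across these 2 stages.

Daily accumulation at 23.8 °C = 23.8 − 10.6 = 13.2 DD/day.
Total K = 164 + 144 = 308 DD.
Total duration = 308 / 13.2 = 23.333 ≈ 23.3 days.

23.3 days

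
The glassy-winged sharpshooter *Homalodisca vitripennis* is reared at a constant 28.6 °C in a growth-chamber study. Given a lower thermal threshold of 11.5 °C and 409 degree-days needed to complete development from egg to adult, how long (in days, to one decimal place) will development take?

Daily accumulation = 28.6 − 11.5 = 17.1 DD/day.
Duration = 409 / 17.1 = 23.918 ≈ 23.9 days.

23.9 days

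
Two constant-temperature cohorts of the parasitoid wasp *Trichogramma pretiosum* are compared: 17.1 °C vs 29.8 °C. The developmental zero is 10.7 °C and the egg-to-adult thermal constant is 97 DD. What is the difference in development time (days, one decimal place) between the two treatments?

10.1 days

At 17.1 °C: 97 / (17.1 − 10.7) = 97 / 6.4 = 15.156 d.
At 29.8 °C: 97 / (29.8 − 10.7) = 97 / 19.1 = 5.079 d.
Difference = |15.156 − 5.079| = 10.078 ≈ 10.1 days.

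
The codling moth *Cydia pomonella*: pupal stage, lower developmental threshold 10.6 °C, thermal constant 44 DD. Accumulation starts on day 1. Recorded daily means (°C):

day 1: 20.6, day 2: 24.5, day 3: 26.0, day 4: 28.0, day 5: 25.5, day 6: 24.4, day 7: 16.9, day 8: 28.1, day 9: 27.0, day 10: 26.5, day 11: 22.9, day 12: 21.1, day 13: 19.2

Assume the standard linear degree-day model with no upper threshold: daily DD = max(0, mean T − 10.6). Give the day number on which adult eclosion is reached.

Daily DD above 10.6 °C: 10.0, 13.9, 15.4, 17.4, 14.9, 13.8, 6.3, 17.5, 16.4, 15.9, 12.3, 10.5, 8.6.
Cumulative: 10.0, 23.9, 39.3, 56.7, 71.6, 85.4, 91.7, 109.2, 125.6, 141.5, 153.8, 164.3, 172.9.
The total first reaches 44 DD on day 4.

day 4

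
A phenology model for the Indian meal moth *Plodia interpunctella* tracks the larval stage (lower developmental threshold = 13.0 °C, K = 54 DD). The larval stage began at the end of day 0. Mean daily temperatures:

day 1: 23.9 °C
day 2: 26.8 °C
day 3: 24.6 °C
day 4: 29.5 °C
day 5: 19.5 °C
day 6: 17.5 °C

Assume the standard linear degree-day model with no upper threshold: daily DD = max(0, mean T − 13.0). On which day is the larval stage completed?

Daily DD above 13.0 °C: 10.9, 13.8, 11.6, 16.5, 6.5, 4.5.
Cumulative: 10.9, 24.7, 36.3, 52.8, 59.3, 63.8.
The total first reaches 54 DD on day 5.

day 5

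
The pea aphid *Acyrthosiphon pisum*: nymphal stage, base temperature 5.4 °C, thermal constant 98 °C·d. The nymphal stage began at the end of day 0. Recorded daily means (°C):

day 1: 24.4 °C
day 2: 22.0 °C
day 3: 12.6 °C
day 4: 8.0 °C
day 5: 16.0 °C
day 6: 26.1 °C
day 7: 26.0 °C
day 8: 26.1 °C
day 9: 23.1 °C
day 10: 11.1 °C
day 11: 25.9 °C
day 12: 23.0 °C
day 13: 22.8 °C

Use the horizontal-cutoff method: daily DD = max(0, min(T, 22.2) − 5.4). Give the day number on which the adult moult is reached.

day 8

Daily DD above 5.4 °C (capped at 16.8): 16.8, 16.6, 7.2, 2.6, 10.6, 16.8, 16.8, 16.8, 16.8, 5.7, 16.8, 16.8, 16.8.
Cumulative: 16.8, 33.4, 40.6, 43.2, 53.8, 70.6, 87.4, 104.2, 121.0, 126.7, 143.5, 160.3, 177.1.
The total first reaches 98 DD on day 8.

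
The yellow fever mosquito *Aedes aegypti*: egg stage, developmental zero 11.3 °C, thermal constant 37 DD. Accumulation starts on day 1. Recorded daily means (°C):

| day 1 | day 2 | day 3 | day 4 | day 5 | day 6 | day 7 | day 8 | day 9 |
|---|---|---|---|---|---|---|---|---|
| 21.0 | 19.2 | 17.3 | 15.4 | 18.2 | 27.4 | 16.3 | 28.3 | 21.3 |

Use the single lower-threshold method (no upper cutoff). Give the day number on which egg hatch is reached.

day 6

Daily DD above 11.3 °C: 9.7, 7.9, 6.0, 4.1, 6.9, 16.1, 5.0, 17.0, 10.0.
Cumulative: 9.7, 17.6, 23.6, 27.7, 34.6, 50.7, 55.7, 72.7, 82.7.
The total first reaches 37 DD on day 6.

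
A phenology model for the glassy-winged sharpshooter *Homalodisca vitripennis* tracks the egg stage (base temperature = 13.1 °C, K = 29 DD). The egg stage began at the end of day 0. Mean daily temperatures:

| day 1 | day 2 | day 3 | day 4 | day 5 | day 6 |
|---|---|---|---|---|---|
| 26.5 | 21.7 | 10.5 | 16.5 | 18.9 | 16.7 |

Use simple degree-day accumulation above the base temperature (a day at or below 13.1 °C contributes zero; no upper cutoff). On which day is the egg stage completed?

Daily DD above 13.1 °C: 13.4, 8.6, 0.0, 3.4, 5.8, 3.6.
Cumulative: 13.4, 22.0, 22.0, 25.4, 31.2, 34.8.
The total first reaches 29 DD on day 5.

day 5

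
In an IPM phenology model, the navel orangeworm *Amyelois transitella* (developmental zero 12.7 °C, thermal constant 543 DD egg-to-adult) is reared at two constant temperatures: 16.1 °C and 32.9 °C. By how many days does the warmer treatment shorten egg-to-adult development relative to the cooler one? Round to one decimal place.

At 16.1 °C: 543 / (16.1 − 12.7) = 543 / 3.4 = 159.706 d.
At 32.9 °C: 543 / (32.9 − 12.7) = 543 / 20.2 = 26.881 d.
Difference = |159.706 − 26.881| = 132.825 ≈ 132.8 days.

132.8 days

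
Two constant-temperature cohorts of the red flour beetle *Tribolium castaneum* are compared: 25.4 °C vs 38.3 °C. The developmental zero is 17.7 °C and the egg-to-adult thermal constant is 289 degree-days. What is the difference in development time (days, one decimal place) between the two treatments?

23.5 days

At 25.4 °C: 289 / (25.4 − 17.7) = 289 / 7.7 = 37.532 d.
At 38.3 °C: 289 / (38.3 − 17.7) = 289 / 20.6 = 14.029 d.
Difference = |37.532 − 14.029| = 23.503 ≈ 23.5 days.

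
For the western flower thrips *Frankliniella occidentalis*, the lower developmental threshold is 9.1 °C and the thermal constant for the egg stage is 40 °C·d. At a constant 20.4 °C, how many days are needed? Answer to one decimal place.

3.5 days

Daily accumulation = 20.4 − 9.1 = 11.3 DD/day.
Duration = 40 / 11.3 = 3.540 ≈ 3.5 days.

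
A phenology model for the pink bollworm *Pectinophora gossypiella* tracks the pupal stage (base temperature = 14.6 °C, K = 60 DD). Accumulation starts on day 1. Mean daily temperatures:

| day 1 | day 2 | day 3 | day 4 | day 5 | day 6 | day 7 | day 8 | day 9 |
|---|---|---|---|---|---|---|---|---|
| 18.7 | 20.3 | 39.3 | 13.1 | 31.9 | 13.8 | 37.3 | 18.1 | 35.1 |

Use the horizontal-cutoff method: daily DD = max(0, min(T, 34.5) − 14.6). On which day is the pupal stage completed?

Daily DD above 14.6 °C (capped at 19.9): 4.1, 5.7, 19.9, 0.0, 17.3, 0.0, 19.9, 3.5, 19.9.
Cumulative: 4.1, 9.8, 29.7, 29.7, 47.0, 47.0, 66.9, 70.4, 90.3.
The total first reaches 60 DD on day 7.

day 7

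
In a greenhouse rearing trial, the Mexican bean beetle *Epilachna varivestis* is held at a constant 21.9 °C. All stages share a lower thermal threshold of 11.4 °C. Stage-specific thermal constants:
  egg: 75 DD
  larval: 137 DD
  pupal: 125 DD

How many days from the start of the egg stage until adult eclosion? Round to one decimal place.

32.1 days

Daily accumulation at 21.9 °C = 21.9 − 11.4 = 10.5 DD/day.
Total K = 75 + 137 + 125 = 337 DD.
Total duration = 337 / 10.5 = 32.095 ≈ 32.1 days.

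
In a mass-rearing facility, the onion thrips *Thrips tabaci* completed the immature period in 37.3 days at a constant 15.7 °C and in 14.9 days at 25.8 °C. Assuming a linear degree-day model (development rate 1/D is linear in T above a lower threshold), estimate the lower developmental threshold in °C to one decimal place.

Under the model K = D·(T − T_b), so D₁·(T₁ − T_b) = D₂·(T₂ − T_b).
37.3·(15.7 − T_b) = 14.9·(25.8 − T_b)
T_b = (37.3·15.7 − 14.9·25.8) / (37.3 − 14.9) = 201.19 / 22.4 = 8.982 °C ≈ 9.0 °C.

9.0 °C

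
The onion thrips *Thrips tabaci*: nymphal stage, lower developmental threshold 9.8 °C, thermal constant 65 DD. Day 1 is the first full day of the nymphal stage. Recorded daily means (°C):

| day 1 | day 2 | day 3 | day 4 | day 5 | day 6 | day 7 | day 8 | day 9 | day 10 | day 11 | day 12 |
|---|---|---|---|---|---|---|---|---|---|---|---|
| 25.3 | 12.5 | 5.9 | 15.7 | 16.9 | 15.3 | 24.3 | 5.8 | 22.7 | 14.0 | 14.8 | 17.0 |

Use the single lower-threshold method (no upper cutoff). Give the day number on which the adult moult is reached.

day 10

Daily DD above 9.8 °C: 15.5, 2.7, 0.0, 5.9, 7.1, 5.5, 14.5, 0.0, 12.9, 4.2, 5.0, 7.2.
Cumulative: 15.5, 18.2, 18.2, 24.1, 31.2, 36.7, 51.2, 51.2, 64.1, 68.3, 73.3, 80.5.
The total first reaches 65 DD on day 10.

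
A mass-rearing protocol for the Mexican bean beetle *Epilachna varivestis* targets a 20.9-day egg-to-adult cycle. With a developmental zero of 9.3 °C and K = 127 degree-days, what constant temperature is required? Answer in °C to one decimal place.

Required daily accumulation = 127 / 20.9 = 6.077 DD/day.
T = T_base + 6.077 = 9.3 + 6.077 = 15.377 ≈ 15.4 °C.

15.4 °C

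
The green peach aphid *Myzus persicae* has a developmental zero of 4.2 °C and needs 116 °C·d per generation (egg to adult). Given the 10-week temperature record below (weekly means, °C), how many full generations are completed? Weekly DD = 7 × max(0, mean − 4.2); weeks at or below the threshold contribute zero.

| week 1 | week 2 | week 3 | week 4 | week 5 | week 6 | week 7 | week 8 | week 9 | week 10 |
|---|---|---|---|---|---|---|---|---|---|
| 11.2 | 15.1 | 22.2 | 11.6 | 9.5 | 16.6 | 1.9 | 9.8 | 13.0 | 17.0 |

5 generations

Weekly DD (7 × max(0, T̄ − 4.2)): 49.0, 76.3, 126.0, 51.8, 37.1, 86.8, 0.0, 39.2, 61.6, 89.6.
Season total = 617.4 DD.
Complete generations = ⌊617.4 / 116⌋ = 5.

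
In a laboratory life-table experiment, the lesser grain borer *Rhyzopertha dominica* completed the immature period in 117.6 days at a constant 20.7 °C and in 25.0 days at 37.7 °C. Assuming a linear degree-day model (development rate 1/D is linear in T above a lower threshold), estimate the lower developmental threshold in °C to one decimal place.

Under the model K = D·(T − T_b), so D₁·(T₁ − T_b) = D₂·(T₂ − T_b).
117.6·(20.7 − T_b) = 25.0·(37.7 − T_b)
T_b = (117.6·20.7 − 25.0·37.7) / (117.6 − 25.0) = 1491.82 / 92.6 = 16.110 °C ≈ 16.1 °C.

16.1 °C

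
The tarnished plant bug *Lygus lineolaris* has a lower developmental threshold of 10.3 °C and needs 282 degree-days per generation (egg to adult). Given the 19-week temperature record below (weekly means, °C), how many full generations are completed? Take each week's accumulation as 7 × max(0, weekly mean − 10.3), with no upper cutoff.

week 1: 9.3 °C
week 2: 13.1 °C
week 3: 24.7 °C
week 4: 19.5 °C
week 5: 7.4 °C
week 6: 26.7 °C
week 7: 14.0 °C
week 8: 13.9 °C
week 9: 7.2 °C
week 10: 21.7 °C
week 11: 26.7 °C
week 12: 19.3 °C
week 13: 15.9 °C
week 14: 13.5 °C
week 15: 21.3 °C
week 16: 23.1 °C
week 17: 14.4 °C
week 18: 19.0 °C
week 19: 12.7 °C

Weekly DD (7 × max(0, T̄ − 10.3)): 0.0, 19.6, 100.8, 64.4, 0.0, 114.8, 25.9, 25.2, 0.0, 79.8, 114.8, 63.0, 39.2, 22.4, 77.0, 89.6, 28.7, 60.9, 16.8.
Season total = 942.9 DD.
Complete generations = ⌊942.9 / 282⌋ = 3.

3 generations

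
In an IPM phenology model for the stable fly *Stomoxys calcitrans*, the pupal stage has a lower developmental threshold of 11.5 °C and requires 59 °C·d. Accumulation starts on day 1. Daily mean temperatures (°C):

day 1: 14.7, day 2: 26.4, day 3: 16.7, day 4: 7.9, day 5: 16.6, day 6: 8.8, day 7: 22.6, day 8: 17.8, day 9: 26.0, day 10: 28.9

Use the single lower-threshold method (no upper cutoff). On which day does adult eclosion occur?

day 9

Daily DD above 11.5 °C: 3.2, 14.9, 5.2, 0.0, 5.1, 0.0, 11.1, 6.3, 14.5, 17.4.
Cumulative: 3.2, 18.1, 23.3, 23.3, 28.4, 28.4, 39.5, 45.8, 60.3, 77.7.
The total first reaches 59 DD on day 9.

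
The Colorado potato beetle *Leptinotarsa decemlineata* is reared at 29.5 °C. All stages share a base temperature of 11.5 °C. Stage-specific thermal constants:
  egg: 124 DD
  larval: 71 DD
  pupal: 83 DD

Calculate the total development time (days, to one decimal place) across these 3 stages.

15.4 days

Daily accumulation at 29.5 °C = 29.5 − 11.5 = 18.0 DD/day.
Total K = 124 + 71 + 83 = 278 DD.
Total duration = 278 / 18.0 = 15.444 ≈ 15.4 days.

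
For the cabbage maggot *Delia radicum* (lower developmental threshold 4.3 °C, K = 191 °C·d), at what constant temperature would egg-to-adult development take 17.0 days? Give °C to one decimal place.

Required daily accumulation = 191 / 17.0 = 11.235 DD/day.
T = T_base + 11.235 = 4.3 + 11.235 = 15.535 ≈ 15.5 °C.

15.5 °C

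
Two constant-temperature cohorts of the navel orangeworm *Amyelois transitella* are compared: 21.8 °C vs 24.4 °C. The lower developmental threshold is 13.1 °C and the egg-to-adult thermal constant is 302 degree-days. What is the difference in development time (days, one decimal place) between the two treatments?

At 21.8 °C: 302 / (21.8 − 13.1) = 302 / 8.7 = 34.713 d.
At 24.4 °C: 302 / (24.4 − 13.1) = 302 / 11.3 = 26.726 d.
Difference = |34.713 − 26.726| = 7.987 ≈ 8.0 days.

8.0 days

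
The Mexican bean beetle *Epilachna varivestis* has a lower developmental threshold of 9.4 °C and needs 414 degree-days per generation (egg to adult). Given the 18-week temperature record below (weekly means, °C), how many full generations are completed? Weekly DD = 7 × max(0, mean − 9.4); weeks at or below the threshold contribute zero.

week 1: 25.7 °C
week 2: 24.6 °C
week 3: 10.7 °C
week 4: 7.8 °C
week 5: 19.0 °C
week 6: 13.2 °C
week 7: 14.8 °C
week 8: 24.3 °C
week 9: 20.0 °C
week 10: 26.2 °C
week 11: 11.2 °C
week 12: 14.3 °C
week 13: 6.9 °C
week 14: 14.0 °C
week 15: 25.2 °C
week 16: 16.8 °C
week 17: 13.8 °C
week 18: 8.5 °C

Weekly DD (7 × max(0, T̄ − 9.4)): 114.1, 106.4, 9.1, 0.0, 67.2, 26.6, 37.8, 104.3, 74.2, 117.6, 12.6, 34.3, 0.0, 32.2, 110.6, 51.8, 30.8, 0.0.
Season total = 929.6 DD.
Complete generations = ⌊929.6 / 414⌋ = 2.

2 generations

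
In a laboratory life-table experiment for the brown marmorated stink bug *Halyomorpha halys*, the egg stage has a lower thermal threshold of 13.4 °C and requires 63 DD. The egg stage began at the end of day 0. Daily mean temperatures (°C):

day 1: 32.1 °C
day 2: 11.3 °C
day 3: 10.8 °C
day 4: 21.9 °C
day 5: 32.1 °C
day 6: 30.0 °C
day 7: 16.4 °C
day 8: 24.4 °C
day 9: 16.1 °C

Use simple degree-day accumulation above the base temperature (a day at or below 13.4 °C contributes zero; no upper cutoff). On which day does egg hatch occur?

Daily DD above 13.4 °C: 18.7, 0.0, 0.0, 8.5, 18.7, 16.6, 3.0, 11.0, 2.7.
Cumulative: 18.7, 18.7, 18.7, 27.2, 45.9, 62.5, 65.5, 76.5, 79.2.
The total first reaches 63 DD on day 7.

day 7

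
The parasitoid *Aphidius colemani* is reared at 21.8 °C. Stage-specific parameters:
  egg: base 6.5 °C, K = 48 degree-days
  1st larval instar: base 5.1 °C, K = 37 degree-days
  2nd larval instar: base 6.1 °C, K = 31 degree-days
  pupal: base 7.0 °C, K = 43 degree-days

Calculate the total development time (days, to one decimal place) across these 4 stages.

10.2 days

egg: 48 / (21.8 − 6.5) = 48 / 15.3 = 3.137 d.
1st larval instar: 37 / (21.8 − 5.1) = 37 / 16.7 = 2.216 d.
2nd larval instar: 31 / (21.8 − 6.1) = 31 / 15.7 = 1.975 d.
pupal: 43 / (21.8 − 7.0) = 43 / 14.8 = 2.905 d.
Sum = 10.233 ≈ 10.2 days.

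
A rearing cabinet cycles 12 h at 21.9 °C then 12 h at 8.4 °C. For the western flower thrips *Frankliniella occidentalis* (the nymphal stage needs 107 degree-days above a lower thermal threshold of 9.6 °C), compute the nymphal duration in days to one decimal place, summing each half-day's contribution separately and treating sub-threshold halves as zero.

Day half: max(0, 21.9 − 9.6) × 0.5 = 12.3 × 0.5 = 6.15 DD.
Night half: max(0, 8.4 − 9.6) × 0.5 = 0.0 × 0.5 = 0.00 DD.
Per 24 h: 6.15 DD/day.
Duration = 107 / 6.15 = 17.398 ≈ 17.4 days.

17.4 days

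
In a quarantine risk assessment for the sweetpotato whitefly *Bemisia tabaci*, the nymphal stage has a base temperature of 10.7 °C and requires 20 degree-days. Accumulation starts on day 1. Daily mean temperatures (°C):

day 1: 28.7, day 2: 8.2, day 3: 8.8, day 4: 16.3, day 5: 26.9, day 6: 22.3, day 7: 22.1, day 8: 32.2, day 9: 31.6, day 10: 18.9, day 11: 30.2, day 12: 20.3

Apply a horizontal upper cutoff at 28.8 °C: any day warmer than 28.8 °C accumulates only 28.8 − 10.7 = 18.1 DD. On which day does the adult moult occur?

Daily DD above 10.7 °C (capped at 18.1): 18.0, 0.0, 0.0, 5.6, 16.2, 11.6, 11.4, 18.1, 18.1, 8.2, 18.1, 9.6.
Cumulative: 18.0, 18.0, 18.0, 23.6, 39.8, 51.4, 62.8, 80.9, 99.0, 107.2, 125.3, 134.9.
The total first reaches 20 DD on day 4.

day 4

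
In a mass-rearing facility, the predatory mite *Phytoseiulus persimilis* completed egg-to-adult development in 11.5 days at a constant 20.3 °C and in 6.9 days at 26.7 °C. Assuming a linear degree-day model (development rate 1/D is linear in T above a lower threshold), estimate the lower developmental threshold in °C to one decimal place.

Equal thermal constants: D₁(T₁ − T_b) = D₂(T₂ − T_b).
11.5·(20.3 − T_b) = 6.9·(26.7 − T_b)
T_b = (11.5·20.3 − 6.9·26.7) / (11.5 − 6.9) = 49.22 / 4.6 = 10.700 °C ≈ 10.7 °C.

10.7 °C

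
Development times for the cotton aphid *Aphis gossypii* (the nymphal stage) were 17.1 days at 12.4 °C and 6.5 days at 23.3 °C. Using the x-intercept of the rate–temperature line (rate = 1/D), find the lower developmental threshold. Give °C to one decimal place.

Equal thermal constants: D₁(T₁ − T_b) = D₂(T₂ − T_b).
17.1·(12.4 − T_b) = 6.5·(23.3 − T_b)
T_b = (17.1·12.4 − 6.5·23.3) / (17.1 − 6.5) = 60.59 / 10.6 = 5.716 °C ≈ 5.7 °C.

5.7 °C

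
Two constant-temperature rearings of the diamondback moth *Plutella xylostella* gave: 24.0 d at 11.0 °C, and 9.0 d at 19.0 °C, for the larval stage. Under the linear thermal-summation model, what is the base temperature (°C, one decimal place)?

6.2 °C

Under the model K = D·(T − T_b), so D₁·(T₁ − T_b) = D₂·(T₂ − T_b).
24.0·(11.0 − T_b) = 9.0·(19.0 − T_b)
T_b = (24.0·11.0 − 9.0·19.0) / (24.0 − 9.0) = 93.00 / 15.0 = 6.200 °C ≈ 6.2 °C.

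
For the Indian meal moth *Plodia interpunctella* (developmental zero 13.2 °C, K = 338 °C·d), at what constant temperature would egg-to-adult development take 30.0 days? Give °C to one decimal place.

24.5 °C

Required daily accumulation = 338 / 30.0 = 11.267 DD/day.
T = T_base + 11.267 = 13.2 + 11.267 = 24.467 ≈ 24.5 °C.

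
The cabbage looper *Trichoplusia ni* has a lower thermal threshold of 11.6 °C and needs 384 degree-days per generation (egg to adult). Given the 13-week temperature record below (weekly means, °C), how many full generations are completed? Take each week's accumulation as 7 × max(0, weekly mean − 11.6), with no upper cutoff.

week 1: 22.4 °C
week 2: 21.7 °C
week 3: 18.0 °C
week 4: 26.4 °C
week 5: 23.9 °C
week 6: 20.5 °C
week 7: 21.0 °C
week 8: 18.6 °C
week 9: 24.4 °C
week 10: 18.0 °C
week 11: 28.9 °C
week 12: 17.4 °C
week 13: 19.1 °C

2 generations

Weekly DD (7 × max(0, T̄ − 11.6)): 75.6, 70.7, 44.8, 103.6, 86.1, 62.3, 65.8, 49.0, 89.6, 44.8, 121.1, 40.6, 52.5.
Season total = 906.5 DD.
Complete generations = ⌊906.5 / 384⌋ = 2.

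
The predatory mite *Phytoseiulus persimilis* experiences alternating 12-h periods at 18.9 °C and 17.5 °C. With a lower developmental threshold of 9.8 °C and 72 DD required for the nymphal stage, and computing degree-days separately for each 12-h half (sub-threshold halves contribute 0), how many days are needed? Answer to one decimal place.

Day half: max(0, 18.9 − 9.8) × 0.5 = 9.1 × 0.5 = 4.55 DD.
Night half: max(0, 17.5 − 9.8) × 0.5 = 7.7 × 0.5 = 3.85 DD.
Per 24 h: 8.40 DD/day.
Duration = 72 / 8.40 = 8.571 ≈ 8.6 days.

8.6 days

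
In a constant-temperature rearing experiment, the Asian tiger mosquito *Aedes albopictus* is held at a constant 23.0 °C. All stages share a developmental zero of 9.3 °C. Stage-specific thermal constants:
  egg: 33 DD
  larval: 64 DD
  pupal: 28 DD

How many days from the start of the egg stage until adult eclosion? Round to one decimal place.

9.1 days

Daily accumulation at 23.0 °C = 23.0 − 9.3 = 13.7 DD/day.
Total K = 33 + 64 + 28 = 125 DD.
Total duration = 125 / 13.7 = 9.124 ≈ 9.1 days.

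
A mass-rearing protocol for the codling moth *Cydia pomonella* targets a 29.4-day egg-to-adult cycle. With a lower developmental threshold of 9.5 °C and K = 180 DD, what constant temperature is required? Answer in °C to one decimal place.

15.6 °C

Required daily accumulation = 180 / 29.4 = 6.122 DD/day.
T = T_base + 6.122 = 9.5 + 6.122 = 15.622 ≈ 15.6 °C.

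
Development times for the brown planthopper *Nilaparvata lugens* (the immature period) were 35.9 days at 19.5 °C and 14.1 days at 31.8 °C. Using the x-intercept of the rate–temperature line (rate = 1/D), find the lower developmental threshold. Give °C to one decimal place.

Equal thermal constants: D₁(T₁ − T_b) = D₂(T₂ − T_b).
35.9·(19.5 − T_b) = 14.1·(31.8 − T_b)
T_b = (35.9·19.5 − 14.1·31.8) / (35.9 − 14.1) = 251.67 / 21.8 = 11.544 °C ≈ 11.5 °C.

11.5 °C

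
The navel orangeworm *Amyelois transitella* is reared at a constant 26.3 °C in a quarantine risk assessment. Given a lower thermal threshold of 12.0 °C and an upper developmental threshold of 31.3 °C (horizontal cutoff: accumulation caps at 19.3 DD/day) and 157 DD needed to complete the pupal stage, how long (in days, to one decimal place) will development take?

Daily accumulation = 26.3 − 12.0 = 14.3 DD/day.
Duration = 157 / 14.3 = 10.979 ≈ 11.0 days.

11.0 days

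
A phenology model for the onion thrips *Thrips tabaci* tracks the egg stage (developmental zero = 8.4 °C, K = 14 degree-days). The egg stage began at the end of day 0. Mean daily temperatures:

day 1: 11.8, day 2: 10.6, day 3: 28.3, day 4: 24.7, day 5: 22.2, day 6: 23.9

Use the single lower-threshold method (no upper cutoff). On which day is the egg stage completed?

Daily DD above 8.4 °C: 3.4, 2.2, 19.9, 16.3, 13.8, 15.5.
Cumulative: 3.4, 5.6, 25.5, 41.8, 55.6, 71.1.
The total first reaches 14 DD on day 3.

day 3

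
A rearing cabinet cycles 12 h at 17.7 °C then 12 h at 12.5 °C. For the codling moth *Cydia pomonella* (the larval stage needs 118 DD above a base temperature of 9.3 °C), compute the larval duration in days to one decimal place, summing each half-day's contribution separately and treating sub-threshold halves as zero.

Day half: max(0, 17.7 − 9.3) × 0.5 = 8.4 × 0.5 = 4.20 DD.
Night half: max(0, 12.5 − 9.3) × 0.5 = 3.2 × 0.5 = 1.60 DD.
Per 24 h: 5.80 DD/day.
Duration = 118 / 5.80 = 20.345 ≈ 20.3 days.

20.3 days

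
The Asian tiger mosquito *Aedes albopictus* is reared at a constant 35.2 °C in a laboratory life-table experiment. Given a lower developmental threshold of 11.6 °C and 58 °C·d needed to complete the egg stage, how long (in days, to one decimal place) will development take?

Daily accumulation = 35.2 − 11.6 = 23.6 DD/day.
Duration = 58 / 23.6 = 2.458 ≈ 2.5 days.

2.5 days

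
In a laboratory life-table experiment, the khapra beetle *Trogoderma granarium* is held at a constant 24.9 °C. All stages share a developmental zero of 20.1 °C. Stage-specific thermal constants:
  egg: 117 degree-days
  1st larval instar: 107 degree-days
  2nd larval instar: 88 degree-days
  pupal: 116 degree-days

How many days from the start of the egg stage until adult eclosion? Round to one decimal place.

Daily accumulation at 24.9 °C = 24.9 − 20.1 = 4.8 DD/day.
Total K = 117 + 107 + 88 + 116 = 428 DD.
Total duration = 428 / 4.8 = 89.167 ≈ 89.2 days.

89.2 days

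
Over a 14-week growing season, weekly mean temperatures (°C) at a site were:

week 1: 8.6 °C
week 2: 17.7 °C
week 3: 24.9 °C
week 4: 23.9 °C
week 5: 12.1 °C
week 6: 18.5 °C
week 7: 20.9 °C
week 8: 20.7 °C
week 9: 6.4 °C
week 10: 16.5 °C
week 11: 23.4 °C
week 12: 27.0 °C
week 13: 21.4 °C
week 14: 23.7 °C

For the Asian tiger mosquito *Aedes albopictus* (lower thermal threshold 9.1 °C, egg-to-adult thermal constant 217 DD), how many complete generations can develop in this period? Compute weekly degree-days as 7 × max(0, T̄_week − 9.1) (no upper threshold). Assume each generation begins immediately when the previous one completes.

4 generations

Weekly DD (7 × max(0, T̄ − 9.1)): 0.0, 60.2, 110.6, 103.6, 21.0, 65.8, 82.6, 81.2, 0.0, 51.8, 100.1, 125.3, 86.1, 102.2.
Season total = 990.5 DD.
Complete generations = ⌊990.5 / 217⌋ = 4.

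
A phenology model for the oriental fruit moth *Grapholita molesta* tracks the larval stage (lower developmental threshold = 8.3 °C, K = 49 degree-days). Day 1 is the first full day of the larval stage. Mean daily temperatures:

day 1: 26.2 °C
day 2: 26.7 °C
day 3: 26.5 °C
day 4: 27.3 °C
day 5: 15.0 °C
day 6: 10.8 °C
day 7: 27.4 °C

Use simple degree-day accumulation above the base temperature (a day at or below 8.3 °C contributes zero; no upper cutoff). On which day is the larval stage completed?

day 3

Daily DD above 8.3 °C: 17.9, 18.4, 18.2, 19.0, 6.7, 2.5, 19.1.
Cumulative: 17.9, 36.3, 54.5, 73.5, 80.2, 82.7, 101.8.
The total first reaches 49 DD on day 3.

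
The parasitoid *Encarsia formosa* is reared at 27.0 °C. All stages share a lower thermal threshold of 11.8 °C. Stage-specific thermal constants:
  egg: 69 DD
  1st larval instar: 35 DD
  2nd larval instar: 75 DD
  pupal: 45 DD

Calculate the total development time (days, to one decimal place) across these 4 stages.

Daily accumulation at 27.0 °C = 27.0 − 11.8 = 15.2 DD/day.
Total K = 69 + 35 + 75 + 45 = 224 DD.
Total duration = 224 / 15.2 = 14.737 ≈ 14.7 days.

14.7 days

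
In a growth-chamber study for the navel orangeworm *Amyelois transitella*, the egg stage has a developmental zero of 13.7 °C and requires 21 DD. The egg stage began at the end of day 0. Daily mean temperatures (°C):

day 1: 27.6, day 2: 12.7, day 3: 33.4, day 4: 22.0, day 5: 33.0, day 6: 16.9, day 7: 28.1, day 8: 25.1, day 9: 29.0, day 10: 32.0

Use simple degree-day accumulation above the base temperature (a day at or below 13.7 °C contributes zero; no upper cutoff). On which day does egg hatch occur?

day 3

Daily DD above 13.7 °C: 13.9, 0.0, 19.7, 8.3, 19.3, 3.2, 14.4, 11.4, 15.3, 18.3.
Cumulative: 13.9, 13.9, 33.6, 41.9, 61.2, 64.4, 78.8, 90.2, 105.5, 123.8.
The total first reaches 21 DD on day 3.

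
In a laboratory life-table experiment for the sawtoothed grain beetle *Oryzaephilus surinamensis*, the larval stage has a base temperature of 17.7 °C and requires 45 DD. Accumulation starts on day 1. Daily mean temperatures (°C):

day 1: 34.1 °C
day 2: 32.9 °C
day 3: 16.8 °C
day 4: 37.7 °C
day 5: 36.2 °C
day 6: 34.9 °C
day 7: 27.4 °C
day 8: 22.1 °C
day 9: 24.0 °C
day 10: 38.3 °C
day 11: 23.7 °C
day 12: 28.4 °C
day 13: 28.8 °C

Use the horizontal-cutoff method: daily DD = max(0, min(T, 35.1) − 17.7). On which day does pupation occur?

day 4

Daily DD above 17.7 °C (capped at 17.4): 16.4, 15.2, 0.0, 17.4, 17.4, 17.2, 9.7, 4.4, 6.3, 17.4, 6.0, 10.7, 11.1.
Cumulative: 16.4, 31.6, 31.6, 49.0, 66.4, 83.6, 93.3, 97.7, 104.0, 121.4, 127.4, 138.1, 149.2.
The total first reaches 45 DD on day 4.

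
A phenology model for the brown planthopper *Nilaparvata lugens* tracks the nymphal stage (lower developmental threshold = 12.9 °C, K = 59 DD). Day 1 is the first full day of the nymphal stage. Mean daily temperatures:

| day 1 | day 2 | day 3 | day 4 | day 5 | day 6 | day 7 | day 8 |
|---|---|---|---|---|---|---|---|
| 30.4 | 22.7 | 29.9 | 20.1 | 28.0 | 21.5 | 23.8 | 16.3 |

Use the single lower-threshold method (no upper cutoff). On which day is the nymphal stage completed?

Daily DD above 12.9 °C: 17.5, 9.8, 17.0, 7.2, 15.1, 8.6, 10.9, 3.4.
Cumulative: 17.5, 27.3, 44.3, 51.5, 66.6, 75.2, 86.1, 89.5.
The total first reaches 59 DD on day 5.

day 5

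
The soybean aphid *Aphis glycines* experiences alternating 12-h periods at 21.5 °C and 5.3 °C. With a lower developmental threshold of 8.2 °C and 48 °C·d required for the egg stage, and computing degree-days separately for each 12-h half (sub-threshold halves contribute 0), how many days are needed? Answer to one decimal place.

Day half: max(0, 21.5 − 8.2) × 0.5 = 13.3 × 0.5 = 6.65 DD.
Night half: max(0, 5.3 − 8.2) × 0.5 = 0.0 × 0.5 = 0.00 DD.
Per 24 h: 6.65 DD/day.
Duration = 48 / 6.65 = 7.218 ≈ 7.2 days.

7.2 days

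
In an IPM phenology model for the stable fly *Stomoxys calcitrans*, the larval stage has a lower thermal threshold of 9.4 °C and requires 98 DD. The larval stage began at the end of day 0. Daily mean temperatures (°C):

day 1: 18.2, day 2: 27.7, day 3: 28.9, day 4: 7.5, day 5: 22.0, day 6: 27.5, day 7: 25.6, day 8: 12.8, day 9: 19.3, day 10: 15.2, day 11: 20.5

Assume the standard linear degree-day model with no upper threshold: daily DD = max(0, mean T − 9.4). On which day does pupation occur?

Daily DD above 9.4 °C: 8.8, 18.3, 19.5, 0.0, 12.6, 18.1, 16.2, 3.4, 9.9, 5.8, 11.1.
Cumulative: 8.8, 27.1, 46.6, 46.6, 59.2, 77.3, 93.5, 96.9, 106.8, 112.6, 123.7.
The total first reaches 98 DD on day 9.

day 9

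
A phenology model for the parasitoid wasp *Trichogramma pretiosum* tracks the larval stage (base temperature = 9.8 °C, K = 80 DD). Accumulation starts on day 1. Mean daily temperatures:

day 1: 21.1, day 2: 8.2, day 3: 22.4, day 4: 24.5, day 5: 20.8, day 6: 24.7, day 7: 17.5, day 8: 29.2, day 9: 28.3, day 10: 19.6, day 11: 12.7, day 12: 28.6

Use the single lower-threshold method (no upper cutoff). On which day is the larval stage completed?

Daily DD above 9.8 °C: 11.3, 0.0, 12.6, 14.7, 11.0, 14.9, 7.7, 19.4, 18.5, 9.8, 2.9, 18.8.
Cumulative: 11.3, 11.3, 23.9, 38.6, 49.6, 64.5, 72.2, 91.6, 110.1, 119.9, 122.8, 141.6.
The total first reaches 80 DD on day 8.

day 8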